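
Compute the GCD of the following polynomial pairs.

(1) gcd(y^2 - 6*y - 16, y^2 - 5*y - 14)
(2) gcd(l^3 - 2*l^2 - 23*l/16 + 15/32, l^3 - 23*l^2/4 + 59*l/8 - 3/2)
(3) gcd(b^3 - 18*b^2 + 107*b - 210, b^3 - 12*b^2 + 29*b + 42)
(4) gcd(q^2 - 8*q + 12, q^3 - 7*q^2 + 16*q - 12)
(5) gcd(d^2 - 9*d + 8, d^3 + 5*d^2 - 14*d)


(1) = gcd((y - 8)*(y + 2), (y - 7)*(y + 2)) = y + 2
(2) = l - 1/4
(3) = b^2 - 13*b + 42
(4) = q - 2
(5) = 1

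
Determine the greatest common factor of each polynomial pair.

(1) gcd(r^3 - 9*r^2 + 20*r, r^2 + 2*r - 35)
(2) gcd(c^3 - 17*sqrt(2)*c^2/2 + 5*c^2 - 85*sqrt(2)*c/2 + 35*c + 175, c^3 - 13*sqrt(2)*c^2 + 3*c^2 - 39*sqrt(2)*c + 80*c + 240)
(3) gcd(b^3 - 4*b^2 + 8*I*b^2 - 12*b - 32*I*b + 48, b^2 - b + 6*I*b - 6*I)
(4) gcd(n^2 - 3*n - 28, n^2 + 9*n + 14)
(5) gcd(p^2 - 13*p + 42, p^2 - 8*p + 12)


(1) = gcd(r*(r - 5)*(r - 4), (r - 5)*(r + 7)) = r - 5
(2) = c - 5*sqrt(2)
(3) = b + 6*I
(4) = gcd((n - 7)*(n + 4), (n + 2)*(n + 7)) = 1
(5) = p - 6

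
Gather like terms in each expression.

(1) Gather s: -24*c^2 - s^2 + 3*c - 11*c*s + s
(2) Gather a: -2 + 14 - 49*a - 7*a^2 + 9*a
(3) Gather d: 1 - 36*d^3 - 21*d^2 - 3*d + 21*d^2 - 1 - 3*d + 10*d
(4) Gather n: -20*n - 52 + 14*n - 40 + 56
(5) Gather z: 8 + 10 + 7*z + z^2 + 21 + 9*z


(1) = -24*c^2 + 3*c - s^2 + s*(1 - 11*c)
(2) = -7*a^2 - 40*a + 12
(3) = -36*d^3 + 4*d
(4) = -6*n - 36
(5) = z^2 + 16*z + 39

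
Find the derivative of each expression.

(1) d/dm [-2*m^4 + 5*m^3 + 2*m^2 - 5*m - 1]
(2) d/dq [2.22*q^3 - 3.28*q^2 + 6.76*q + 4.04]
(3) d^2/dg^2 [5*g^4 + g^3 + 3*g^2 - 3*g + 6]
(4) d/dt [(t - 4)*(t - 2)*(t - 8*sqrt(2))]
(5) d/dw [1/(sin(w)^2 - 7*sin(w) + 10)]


(1) = -8*m^3 + 15*m^2 + 4*m - 5
(2) = 6.66*q^2 - 6.56*q + 6.76
(3) = 60*g^2 + 6*g + 6
(4) = 3*t^2 - 16*sqrt(2)*t - 12*t + 8 + 48*sqrt(2)
(5) = (7 - 2*sin(w))*cos(w)/(sin(w)^2 - 7*sin(w) + 10)^2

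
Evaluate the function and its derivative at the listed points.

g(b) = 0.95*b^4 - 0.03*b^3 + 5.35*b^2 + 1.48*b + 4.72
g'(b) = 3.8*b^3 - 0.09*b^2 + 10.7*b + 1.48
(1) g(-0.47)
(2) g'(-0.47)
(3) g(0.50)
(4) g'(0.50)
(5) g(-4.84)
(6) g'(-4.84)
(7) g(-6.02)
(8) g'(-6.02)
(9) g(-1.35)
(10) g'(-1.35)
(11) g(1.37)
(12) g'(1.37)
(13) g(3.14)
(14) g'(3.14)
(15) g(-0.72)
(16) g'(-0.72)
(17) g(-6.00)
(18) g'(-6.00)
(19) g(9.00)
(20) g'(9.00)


(1) = 5.26
(2) = -3.96
(3) = 6.85
(4) = 7.28
(5) = 647.61
(6) = -483.26
(7) = 1443.94
(8) = -895.23
(9) = 15.70
(10) = -22.48
(11) = 20.06
(12) = 25.74
(13) = 153.54
(14) = 151.84
(15) = 6.69
(16) = -7.69
(17) = 1426.12
(18) = -886.76
(19) = 6662.47
(20) = 2860.69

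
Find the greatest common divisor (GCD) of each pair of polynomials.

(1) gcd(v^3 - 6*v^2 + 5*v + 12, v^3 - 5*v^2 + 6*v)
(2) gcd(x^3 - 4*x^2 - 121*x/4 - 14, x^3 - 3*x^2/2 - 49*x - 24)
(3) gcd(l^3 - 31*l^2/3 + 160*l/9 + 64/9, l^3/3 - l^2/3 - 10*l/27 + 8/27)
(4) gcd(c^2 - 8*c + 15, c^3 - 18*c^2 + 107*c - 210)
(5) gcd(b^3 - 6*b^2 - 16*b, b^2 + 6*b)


(1) = gcd((v - 4)*(v - 3)*(v + 1), v*(v - 3)*(v - 2)) = v - 3
(2) = x^2 - 15*x/2 - 4
(3) = 1
(4) = gcd((c - 5)*(c - 3), (c - 7)*(c - 6)*(c - 5)) = c - 5
(5) = b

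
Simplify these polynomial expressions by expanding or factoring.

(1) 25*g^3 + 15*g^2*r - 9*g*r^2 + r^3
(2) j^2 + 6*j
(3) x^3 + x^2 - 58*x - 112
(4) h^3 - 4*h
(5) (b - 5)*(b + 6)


(1) = (-5*g + r)^2*(g + r)
(2) = j*(j + 6)
(3) = (x - 8)*(x + 2)*(x + 7)
(4) = h*(h - 2)*(h + 2)
(5) = b^2 + b - 30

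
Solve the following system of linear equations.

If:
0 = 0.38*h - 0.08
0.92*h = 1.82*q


Then:
h = 0.21
q = 0.11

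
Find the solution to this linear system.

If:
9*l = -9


Then:
l = -1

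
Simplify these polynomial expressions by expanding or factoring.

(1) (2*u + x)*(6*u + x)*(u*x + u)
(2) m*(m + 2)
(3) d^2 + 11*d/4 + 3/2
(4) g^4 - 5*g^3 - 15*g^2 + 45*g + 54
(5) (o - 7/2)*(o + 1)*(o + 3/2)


(1) = 12*u^3*x + 12*u^3 + 8*u^2*x^2 + 8*u^2*x + u*x^3 + u*x^2
(2) = m^2 + 2*m
(3) = (d + 3/4)*(d + 2)
(4) = (g - 6)*(g - 3)*(g + 1)*(g + 3)
(5) = o^3 - o^2 - 29*o/4 - 21/4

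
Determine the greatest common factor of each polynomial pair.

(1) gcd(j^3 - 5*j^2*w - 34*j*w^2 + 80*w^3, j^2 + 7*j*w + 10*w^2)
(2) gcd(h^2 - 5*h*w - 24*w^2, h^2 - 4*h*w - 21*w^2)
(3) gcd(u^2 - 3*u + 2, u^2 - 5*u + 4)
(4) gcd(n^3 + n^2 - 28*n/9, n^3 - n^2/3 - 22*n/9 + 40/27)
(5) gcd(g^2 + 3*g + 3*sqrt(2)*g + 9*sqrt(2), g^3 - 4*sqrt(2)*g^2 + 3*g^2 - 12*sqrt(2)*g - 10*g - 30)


(1) = gcd((j - 8*w)*(j - 2*w)*(j + 5*w), (j + 2*w)*(j + 5*w)) = j + 5*w
(2) = gcd((h - 8*w)*(h + 3*w), (h - 7*w)*(h + 3*w)) = h + 3*w
(3) = u - 1
(4) = gcd(n*(n - 4/3)*(n + 7/3), (n - 4/3)*(n - 2/3)*(n + 5/3)) = n - 4/3
(5) = gcd((g + 3)*(g + 3*sqrt(2)), (g + 3)*(g - 5*sqrt(2))*(g + sqrt(2))) = g + 3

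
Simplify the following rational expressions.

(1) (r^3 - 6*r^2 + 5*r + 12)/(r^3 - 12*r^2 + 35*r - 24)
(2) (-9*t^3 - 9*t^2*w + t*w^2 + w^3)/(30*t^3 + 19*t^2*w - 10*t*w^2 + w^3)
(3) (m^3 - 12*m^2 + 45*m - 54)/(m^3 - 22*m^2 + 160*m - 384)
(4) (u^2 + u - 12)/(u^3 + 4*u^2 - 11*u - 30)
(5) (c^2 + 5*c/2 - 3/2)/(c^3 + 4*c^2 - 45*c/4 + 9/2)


(1) = (r^2 - 3*r - 4)/(r^2 - 9*r + 8)
(2) = (-9*t^2 + w^2)/(30*t^2 - 11*t*w + w^2)
(3) = (m^2 - 6*m + 9)/(m^2 - 16*m + 64)
(4) = (u + 4)/(u^2 + 7*u + 10)
(5) = (2*c + 6)/(2*c^2 + 9*c - 18)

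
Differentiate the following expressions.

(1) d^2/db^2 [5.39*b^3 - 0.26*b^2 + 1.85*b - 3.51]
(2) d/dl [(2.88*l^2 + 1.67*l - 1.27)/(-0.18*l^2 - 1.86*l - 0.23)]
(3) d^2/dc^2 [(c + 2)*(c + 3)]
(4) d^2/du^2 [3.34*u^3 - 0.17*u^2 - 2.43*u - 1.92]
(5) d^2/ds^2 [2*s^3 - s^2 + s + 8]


(1) = 32.34*b - 0.52
(2) = (-5.0562*l^2 - 1.782*l - 2.7463)/(0.0324*l^4 + 0.6696*l^3 + 3.5424*l^2 + 0.8556*l + 0.0529)
(3) = 2
(4) = 20.04*u - 0.34
(5) = 12*s - 2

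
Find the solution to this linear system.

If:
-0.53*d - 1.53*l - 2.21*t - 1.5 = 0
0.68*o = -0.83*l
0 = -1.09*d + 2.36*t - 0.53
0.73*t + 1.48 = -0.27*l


Then:
d = -20.34
l = 19.31
o = -23.57
t = -9.17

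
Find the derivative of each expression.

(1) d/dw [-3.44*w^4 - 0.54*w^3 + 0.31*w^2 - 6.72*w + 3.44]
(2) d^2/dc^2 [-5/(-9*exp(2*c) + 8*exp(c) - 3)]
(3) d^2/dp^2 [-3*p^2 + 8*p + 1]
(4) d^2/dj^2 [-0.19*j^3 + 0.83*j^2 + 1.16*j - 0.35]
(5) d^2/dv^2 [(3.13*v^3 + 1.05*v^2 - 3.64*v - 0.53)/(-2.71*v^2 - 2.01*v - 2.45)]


(1) = -13.76*w^3 - 1.62*w^2 + 0.62*w - 6.72
(2) = 20*((2 - 9*exp(c))*(9*exp(2*c) - 8*exp(c) + 3) + 2*(9*exp(c) - 4)^2*exp(c))*exp(c)/(9*exp(2*c) - 8*exp(c) + 3)^3
(3) = -6
(4) = 1.66 - 1.14*j
(5) = (81.176202*v^3 - 27.299022*v^2 - 240.411852*v - 51.210974)/(19.902511*v^6 + 44.284923*v^5 + 86.825148*v^4 + 88.192971*v^3 + 78.49506*v^2 + 36.195075*v + 14.706125)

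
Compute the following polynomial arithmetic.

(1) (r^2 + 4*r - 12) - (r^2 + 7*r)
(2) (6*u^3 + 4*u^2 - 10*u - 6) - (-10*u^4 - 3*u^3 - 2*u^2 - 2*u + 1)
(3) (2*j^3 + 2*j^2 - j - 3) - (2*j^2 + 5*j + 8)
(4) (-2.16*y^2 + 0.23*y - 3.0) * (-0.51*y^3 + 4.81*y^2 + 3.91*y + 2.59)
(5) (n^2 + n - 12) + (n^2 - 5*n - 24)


(1) = -3*r - 12
(2) = 10*u^4 + 9*u^3 + 6*u^2 - 8*u - 7
(3) = 2*j^3 - 6*j - 11
(4) = 1.1016*y^5 - 10.5069*y^4 - 5.8093*y^3 - 19.1251*y^2 - 11.1343*y - 7.77
(5) = 2*n^2 - 4*n - 36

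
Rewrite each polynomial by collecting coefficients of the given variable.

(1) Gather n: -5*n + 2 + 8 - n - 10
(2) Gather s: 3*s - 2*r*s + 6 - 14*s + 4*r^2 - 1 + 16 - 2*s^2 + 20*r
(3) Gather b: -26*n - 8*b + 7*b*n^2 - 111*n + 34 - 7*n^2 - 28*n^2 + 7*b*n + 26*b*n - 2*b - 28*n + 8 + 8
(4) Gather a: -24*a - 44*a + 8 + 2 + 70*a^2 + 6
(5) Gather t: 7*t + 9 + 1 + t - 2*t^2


(1) = -6*n
(2) = 4*r^2 + 20*r - 2*s^2 + s*(-2*r - 11) + 21
(3) = b*(7*n^2 + 33*n - 10) - 35*n^2 - 165*n + 50
(4) = 70*a^2 - 68*a + 16
(5) = -2*t^2 + 8*t + 10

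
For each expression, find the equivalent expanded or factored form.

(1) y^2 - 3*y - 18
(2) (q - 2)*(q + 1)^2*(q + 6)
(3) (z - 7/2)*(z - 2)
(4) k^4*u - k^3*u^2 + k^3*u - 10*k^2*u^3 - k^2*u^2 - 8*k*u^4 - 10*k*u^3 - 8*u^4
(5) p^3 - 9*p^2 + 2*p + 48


(1) = (y - 6)*(y + 3)
(2) = q^4 + 6*q^3 - 3*q^2 - 20*q - 12
(3) = z^2 - 11*z/2 + 7
(4) = (k - 4*u)*(k + u)*(k + 2*u)*(k*u + u)
(5) = (p - 8)*(p - 3)*(p + 2)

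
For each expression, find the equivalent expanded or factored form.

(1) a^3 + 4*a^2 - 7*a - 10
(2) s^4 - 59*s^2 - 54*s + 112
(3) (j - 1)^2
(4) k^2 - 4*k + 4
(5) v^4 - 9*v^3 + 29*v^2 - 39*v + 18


(1) = (a - 2)*(a + 1)*(a + 5)
(2) = (s - 8)*(s - 1)*(s + 2)*(s + 7)
(3) = j^2 - 2*j + 1
(4) = (k - 2)^2
(5) = (v - 3)^2*(v - 2)*(v - 1)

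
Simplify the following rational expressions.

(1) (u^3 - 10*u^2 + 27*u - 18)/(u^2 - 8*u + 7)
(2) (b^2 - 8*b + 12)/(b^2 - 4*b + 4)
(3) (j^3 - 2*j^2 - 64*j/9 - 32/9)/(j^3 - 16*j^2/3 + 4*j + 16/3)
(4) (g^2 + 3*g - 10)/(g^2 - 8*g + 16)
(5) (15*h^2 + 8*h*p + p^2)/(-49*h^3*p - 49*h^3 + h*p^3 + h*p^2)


(1) = (u^2 - 9*u + 18)/(u - 7)
(2) = (b - 6)/(b - 2)
(3) = (3*j + 4)/(3*j - 6)
(4) = (g^2 + 3*g - 10)/(g^2 - 8*g + 16)
(5) = (15*h^2 + 8*h*p + p^2)/(-49*h^3*p - 49*h^3 + h*p^3 + h*p^2)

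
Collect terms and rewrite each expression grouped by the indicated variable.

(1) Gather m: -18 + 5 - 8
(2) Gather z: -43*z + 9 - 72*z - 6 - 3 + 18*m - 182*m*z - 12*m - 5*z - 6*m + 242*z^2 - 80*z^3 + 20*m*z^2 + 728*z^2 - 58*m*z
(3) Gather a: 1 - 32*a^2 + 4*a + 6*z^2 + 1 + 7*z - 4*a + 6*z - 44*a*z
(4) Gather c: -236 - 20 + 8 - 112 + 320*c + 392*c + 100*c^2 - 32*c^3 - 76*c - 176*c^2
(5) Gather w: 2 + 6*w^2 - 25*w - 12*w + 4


(1) = -21
(2) = -80*z^3 + z^2*(20*m + 970) + z*(-240*m - 120)
(3) = -32*a^2 - 44*a*z + 6*z^2 + 13*z + 2
(4) = -32*c^3 - 76*c^2 + 636*c - 360
(5) = 6*w^2 - 37*w + 6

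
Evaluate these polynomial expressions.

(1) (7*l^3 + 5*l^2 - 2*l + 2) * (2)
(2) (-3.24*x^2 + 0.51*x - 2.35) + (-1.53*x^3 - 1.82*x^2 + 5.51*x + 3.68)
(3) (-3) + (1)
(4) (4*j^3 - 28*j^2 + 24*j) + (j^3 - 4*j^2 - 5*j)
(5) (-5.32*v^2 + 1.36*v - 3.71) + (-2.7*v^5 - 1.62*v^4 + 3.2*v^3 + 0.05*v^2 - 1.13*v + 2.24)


(1) = 14*l^3 + 10*l^2 - 4*l + 4
(2) = -1.53*x^3 - 5.06*x^2 + 6.02*x + 1.33
(3) = -2
(4) = 5*j^3 - 32*j^2 + 19*j
(5) = -2.7*v^5 - 1.62*v^4 + 3.2*v^3 - 5.27*v^2 + 0.23*v - 1.47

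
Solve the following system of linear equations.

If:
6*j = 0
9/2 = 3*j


Then:
No Solution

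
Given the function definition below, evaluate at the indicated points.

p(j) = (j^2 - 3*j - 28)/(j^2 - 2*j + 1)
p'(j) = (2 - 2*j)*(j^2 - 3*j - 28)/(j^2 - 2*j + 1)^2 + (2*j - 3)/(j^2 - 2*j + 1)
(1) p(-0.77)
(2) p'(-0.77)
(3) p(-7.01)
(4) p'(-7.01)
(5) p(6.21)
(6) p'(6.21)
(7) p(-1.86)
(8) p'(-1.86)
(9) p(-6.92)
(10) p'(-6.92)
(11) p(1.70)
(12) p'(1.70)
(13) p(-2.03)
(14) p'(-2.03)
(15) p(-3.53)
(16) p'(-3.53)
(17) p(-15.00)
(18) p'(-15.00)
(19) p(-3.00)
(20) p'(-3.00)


(1) = -8.01
(2) = -10.50
(3) = 0.66
(4) = -0.10
(5) = -0.30
(6) = 0.46
(7) = -2.32
(8) = -2.44
(9) = 0.65
(10) = -0.10
(11) = -61.65
(12) = 176.97
(13) = -1.94
(14) = -2.05
(15) = -0.24
(16) = -0.60
(17) = 0.95
(18) = -0.01
(19) = -0.62
(20) = -0.88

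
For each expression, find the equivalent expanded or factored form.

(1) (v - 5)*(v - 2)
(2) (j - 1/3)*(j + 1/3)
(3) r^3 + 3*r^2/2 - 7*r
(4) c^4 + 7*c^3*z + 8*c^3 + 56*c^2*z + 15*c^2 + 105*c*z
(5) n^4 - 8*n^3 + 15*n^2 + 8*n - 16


(1) = v^2 - 7*v + 10
(2) = j^2 - 1/9
(3) = r*(r - 2)*(r + 7/2)
(4) = c*(c + 3)*(c + 5)*(c + 7*z)
(5) = (n - 4)^2*(n - 1)*(n + 1)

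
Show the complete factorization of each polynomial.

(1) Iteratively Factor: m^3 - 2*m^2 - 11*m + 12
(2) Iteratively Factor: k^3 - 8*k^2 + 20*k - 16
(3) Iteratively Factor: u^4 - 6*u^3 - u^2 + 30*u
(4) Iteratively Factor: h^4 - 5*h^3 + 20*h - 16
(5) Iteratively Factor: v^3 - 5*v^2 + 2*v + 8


(1) = (m - 1)*(m^2 - m - 12) = (m - 4)*(m - 1)*(m + 3)
(2) = (k - 2)*(k^2 - 6*k + 8) = (k - 2)^2*(k - 4)
(3) = (u - 5)*(u^3 - u^2 - 6*u) = (u - 5)*(u + 2)*(u^2 - 3*u) = (u - 5)*(u - 3)*(u + 2)*(u)
(4) = (h - 2)*(h^3 - 3*h^2 - 6*h + 8) = (h - 4)*(h - 2)*(h^2 + h - 2) = (h - 4)*(h - 2)*(h + 2)*(h - 1)
(5) = (v + 1)*(v^2 - 6*v + 8) = (v - 2)*(v + 1)*(v - 4)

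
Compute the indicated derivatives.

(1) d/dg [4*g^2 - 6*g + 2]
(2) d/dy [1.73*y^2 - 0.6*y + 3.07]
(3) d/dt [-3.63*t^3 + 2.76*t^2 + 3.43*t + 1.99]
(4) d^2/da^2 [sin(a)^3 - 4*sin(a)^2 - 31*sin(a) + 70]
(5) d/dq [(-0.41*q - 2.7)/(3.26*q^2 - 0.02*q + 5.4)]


(1) = 8*g - 6
(2) = 3.46*y - 0.6
(3) = -10.89*t^2 + 5.52*t + 3.43
(4) = -9*sin(a)^3 + 16*sin(a)^2 + 37*sin(a) - 8
(5) = (1.3366*q^2 + 17.604*q - 2.268)/(10.6276*q^4 - 0.1304*q^3 + 35.2084*q^2 - 0.216*q + 29.16)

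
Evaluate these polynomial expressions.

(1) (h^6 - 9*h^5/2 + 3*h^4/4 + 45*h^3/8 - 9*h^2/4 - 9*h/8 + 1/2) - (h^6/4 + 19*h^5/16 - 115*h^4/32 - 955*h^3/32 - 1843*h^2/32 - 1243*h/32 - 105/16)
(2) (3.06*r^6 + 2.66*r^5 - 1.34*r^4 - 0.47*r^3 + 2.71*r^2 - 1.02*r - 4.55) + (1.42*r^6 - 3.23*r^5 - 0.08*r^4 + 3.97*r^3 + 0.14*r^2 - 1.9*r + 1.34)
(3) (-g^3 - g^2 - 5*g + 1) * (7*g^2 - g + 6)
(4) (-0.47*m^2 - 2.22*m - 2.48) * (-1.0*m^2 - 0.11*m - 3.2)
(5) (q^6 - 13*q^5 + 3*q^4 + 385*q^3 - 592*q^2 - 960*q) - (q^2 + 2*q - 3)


(1) = 3*h^6/4 - 91*h^5/16 + 139*h^4/32 + 1135*h^3/32 + 1771*h^2/32 + 1207*h/32 + 113/16
(2) = 4.48*r^6 - 0.57*r^5 - 1.42*r^4 + 3.5*r^3 + 2.85*r^2 - 2.92*r - 3.21
(3) = -7*g^5 - 6*g^4 - 40*g^3 + 6*g^2 - 31*g + 6
(4) = 0.47*m^4 + 2.2717*m^3 + 4.2282*m^2 + 7.3768*m + 7.936
(5) = q^6 - 13*q^5 + 3*q^4 + 385*q^3 - 593*q^2 - 962*q + 3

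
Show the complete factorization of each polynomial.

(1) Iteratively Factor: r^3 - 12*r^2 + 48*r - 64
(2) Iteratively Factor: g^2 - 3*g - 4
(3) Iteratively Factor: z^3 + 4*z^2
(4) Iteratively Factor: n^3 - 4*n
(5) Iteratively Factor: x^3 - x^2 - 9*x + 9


(1) = (r - 4)*(r^2 - 8*r + 16) = (r - 4)^2*(r - 4)
(2) = (g - 4)*(g + 1)
(3) = (z)*(z^2 + 4*z) = z^2*(z + 4)
(4) = (n)*(n^2 - 4) = n*(n + 2)*(n - 2)
(5) = (x - 3)*(x^2 + 2*x - 3) = (x - 3)*(x - 1)*(x + 3)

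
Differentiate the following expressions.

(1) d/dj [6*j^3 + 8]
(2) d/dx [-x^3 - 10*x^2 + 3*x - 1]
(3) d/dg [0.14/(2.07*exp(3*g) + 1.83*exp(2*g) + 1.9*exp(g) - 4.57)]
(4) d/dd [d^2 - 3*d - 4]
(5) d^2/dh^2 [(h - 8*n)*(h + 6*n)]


(1) = 18*j^2
(2) = -3*x^2 - 20*x + 3
(3) = (-0.8694*exp(2*g) - 0.5124*exp(g) - 0.266)*exp(g)/(2.07*exp(3*g) + 1.83*exp(2*g) + 1.9*exp(g) - 4.57)^2
(4) = 2*d - 3
(5) = 2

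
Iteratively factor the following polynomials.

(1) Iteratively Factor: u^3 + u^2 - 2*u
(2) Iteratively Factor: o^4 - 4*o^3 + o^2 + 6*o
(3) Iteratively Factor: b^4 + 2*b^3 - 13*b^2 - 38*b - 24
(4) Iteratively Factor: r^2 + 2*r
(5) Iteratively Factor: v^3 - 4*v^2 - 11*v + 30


(1) = (u - 1)*(u^2 + 2*u) = (u - 1)*(u + 2)*(u)
(2) = (o)*(o^3 - 4*o^2 + o + 6) = o*(o - 2)*(o^2 - 2*o - 3) = o*(o - 2)*(o + 1)*(o - 3)
(3) = (b + 3)*(b^3 - b^2 - 10*b - 8) = (b + 2)*(b + 3)*(b^2 - 3*b - 4) = (b + 1)*(b + 2)*(b + 3)*(b - 4)
(4) = (r)*(r + 2)
(5) = (v + 3)*(v^2 - 7*v + 10) = (v - 2)*(v + 3)*(v - 5)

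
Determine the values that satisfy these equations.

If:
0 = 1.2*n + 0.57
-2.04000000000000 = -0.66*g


Then:
g = 3.09
n = -0.48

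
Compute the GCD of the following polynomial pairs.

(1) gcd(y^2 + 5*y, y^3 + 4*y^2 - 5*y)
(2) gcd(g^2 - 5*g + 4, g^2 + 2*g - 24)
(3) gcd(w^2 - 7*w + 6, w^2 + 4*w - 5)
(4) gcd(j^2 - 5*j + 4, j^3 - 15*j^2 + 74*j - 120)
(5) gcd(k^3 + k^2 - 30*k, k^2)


(1) = gcd(y*(y + 5), y*(y - 1)*(y + 5)) = y^2 + 5*y
(2) = g - 4
(3) = gcd((w - 6)*(w - 1), (w - 1)*(w + 5)) = w - 1
(4) = gcd((j - 4)*(j - 1), (j - 6)*(j - 5)*(j - 4)) = j - 4
(5) = gcd(k*(k - 5)*(k + 6), k^2) = k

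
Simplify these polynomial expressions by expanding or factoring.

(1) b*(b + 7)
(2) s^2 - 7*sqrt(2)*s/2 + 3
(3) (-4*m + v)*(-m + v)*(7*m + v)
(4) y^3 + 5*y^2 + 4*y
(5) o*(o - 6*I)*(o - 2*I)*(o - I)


(1) = b^2 + 7*b
(2) = (s - 3*sqrt(2))*(s - sqrt(2)/2)
(3) = 28*m^3 - 31*m^2*v + 2*m*v^2 + v^3
(4) = y*(y + 1)*(y + 4)
(5) = o^4 - 9*I*o^3 - 20*o^2 + 12*I*o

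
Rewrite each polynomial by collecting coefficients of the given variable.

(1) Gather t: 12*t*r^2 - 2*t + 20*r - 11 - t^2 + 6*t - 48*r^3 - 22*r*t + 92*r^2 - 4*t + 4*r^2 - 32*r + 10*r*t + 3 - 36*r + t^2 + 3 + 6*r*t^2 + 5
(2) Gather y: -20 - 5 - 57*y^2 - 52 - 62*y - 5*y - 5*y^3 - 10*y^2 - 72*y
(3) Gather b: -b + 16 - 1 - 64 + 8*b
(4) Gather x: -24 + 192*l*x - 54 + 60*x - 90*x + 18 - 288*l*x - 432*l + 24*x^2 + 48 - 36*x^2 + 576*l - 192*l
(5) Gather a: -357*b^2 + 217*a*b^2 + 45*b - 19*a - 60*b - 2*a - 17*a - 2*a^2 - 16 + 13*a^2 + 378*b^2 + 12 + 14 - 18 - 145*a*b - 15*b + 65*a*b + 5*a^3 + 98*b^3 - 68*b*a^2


(1) = -48*r^3 + 96*r^2 + 6*r*t^2 - 48*r + t*(12*r^2 - 12*r)
(2) = -5*y^3 - 67*y^2 - 139*y - 77
(3) = 7*b - 49
(4) = -48*l - 12*x^2 + x*(-96*l - 30) - 12
(5) = 5*a^3 + a^2*(11 - 68*b) + a*(217*b^2 - 80*b - 38) + 98*b^3 + 21*b^2 - 30*b - 8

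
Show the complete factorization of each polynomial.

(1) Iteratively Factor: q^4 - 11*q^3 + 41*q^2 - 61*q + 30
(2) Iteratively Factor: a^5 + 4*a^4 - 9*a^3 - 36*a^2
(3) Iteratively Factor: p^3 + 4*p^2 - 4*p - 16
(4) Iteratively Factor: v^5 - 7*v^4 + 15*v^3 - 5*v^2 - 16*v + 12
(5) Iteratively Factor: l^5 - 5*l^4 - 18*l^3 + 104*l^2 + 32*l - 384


(1) = (q - 1)*(q^3 - 10*q^2 + 31*q - 30) = (q - 5)*(q - 1)*(q^2 - 5*q + 6) = (q - 5)*(q - 2)*(q - 1)*(q - 3)
(2) = (a + 4)*(a^4 - 9*a^2) = (a - 3)*(a + 4)*(a^3 + 3*a^2) = (a - 3)*(a + 3)*(a + 4)*(a^2) = a*(a - 3)*(a + 3)*(a + 4)*(a)
(3) = (p + 2)*(p^2 + 2*p - 8) = (p - 2)*(p + 2)*(p + 4)
(4) = (v + 1)*(v^4 - 8*v^3 + 23*v^2 - 28*v + 12) = (v - 2)*(v + 1)*(v^3 - 6*v^2 + 11*v - 6) = (v - 3)*(v - 2)*(v + 1)*(v^2 - 3*v + 2) = (v - 3)*(v - 2)^2*(v + 1)*(v - 1)
(5) = (l + 2)*(l^4 - 7*l^3 - 4*l^2 + 112*l - 192) = (l + 2)*(l + 4)*(l^3 - 11*l^2 + 40*l - 48) = (l - 4)*(l + 2)*(l + 4)*(l^2 - 7*l + 12) = (l - 4)*(l - 3)*(l + 2)*(l + 4)*(l - 4)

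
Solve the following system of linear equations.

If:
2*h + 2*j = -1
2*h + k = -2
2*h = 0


Then:
h = 0
j = -1/2
k = -2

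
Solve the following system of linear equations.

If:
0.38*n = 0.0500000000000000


Then:
n = 0.13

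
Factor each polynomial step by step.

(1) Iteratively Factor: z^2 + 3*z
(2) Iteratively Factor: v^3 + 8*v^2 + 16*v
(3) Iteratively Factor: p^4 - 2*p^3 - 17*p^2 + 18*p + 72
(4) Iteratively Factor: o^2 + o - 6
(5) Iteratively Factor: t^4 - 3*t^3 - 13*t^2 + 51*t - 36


(1) = (z)*(z + 3)
(2) = (v + 4)*(v^2 + 4*v) = v*(v + 4)*(v + 4)
(3) = (p + 2)*(p^3 - 4*p^2 - 9*p + 36) = (p - 3)*(p + 2)*(p^2 - p - 12) = (p - 3)*(p + 2)*(p + 3)*(p - 4)
(4) = (o - 2)*(o + 3)
(5) = (t - 3)*(t^3 - 13*t + 12) = (t - 3)*(t + 4)*(t^2 - 4*t + 3) = (t - 3)^2*(t + 4)*(t - 1)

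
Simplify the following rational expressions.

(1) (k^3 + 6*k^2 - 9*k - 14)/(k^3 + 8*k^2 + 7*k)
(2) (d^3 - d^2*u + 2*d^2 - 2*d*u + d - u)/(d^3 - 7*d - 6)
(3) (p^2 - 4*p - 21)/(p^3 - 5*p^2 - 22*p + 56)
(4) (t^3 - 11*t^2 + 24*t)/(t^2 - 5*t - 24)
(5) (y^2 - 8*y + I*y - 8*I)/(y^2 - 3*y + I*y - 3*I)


(1) = (k - 2)/k
(2) = (d^2 - d*u + d - u)/(d^2 - d - 6)
(3) = (p + 3)/(p^2 + 2*p - 8)
(4) = (t^2 - 3*t)/(t + 3)
(5) = (y - 8)/(y - 3)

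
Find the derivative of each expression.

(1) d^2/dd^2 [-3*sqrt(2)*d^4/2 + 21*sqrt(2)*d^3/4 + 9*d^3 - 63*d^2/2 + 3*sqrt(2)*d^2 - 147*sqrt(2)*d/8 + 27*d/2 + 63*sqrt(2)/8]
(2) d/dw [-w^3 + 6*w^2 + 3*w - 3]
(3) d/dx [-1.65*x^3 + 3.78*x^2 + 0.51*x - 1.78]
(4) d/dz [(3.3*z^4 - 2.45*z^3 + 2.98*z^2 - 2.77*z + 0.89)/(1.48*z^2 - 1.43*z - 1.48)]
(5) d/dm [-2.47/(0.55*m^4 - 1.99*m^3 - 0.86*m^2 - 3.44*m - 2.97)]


(1) = -18*sqrt(2)*d^2 + 63*sqrt(2)*d/2 + 54*d - 63 + 6*sqrt(2)
(2) = -3*w^2 + 12*w + 3
(3) = -4.95*x^2 + 7.56*x + 0.51
(4) = (9.768*z^5 - 17.783*z^4 - 12.529*z^3 + 10.7162*z^2 - 11.4552*z + 5.3723)/(2.1904*z^4 - 4.2328*z^3 - 2.3359*z^2 + 4.2328*z + 2.1904)
(5) = (5.434*m^3 - 14.7459*m^2 - 4.2484*m - 8.4968)/(-0.55*m^4 + 1.99*m^3 + 0.86*m^2 + 3.44*m + 2.97)^2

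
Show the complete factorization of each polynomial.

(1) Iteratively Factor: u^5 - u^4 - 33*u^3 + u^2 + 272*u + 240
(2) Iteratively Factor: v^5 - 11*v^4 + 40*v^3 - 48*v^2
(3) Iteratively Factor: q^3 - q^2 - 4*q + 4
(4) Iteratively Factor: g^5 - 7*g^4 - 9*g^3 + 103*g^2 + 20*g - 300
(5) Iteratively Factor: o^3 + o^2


(1) = (u - 5)*(u^4 + 4*u^3 - 13*u^2 - 64*u - 48) = (u - 5)*(u - 4)*(u^3 + 8*u^2 + 19*u + 12) = (u - 5)*(u - 4)*(u + 4)*(u^2 + 4*u + 3) = (u - 5)*(u - 4)*(u + 1)*(u + 4)*(u + 3)
(2) = (v - 3)*(v^4 - 8*v^3 + 16*v^2) = (v - 4)*(v - 3)*(v^3 - 4*v^2) = (v - 4)^2*(v - 3)*(v^2) = v*(v - 4)^2*(v - 3)*(v)
(3) = (q - 2)*(q^2 + q - 2) = (q - 2)*(q - 1)*(q + 2)
(4) = (g - 5)*(g^4 - 2*g^3 - 19*g^2 + 8*g + 60) = (g - 5)*(g - 2)*(g^3 - 19*g - 30) = (g - 5)*(g - 2)*(g + 2)*(g^2 - 2*g - 15) = (g - 5)*(g - 2)*(g + 2)*(g + 3)*(g - 5)
(5) = (o)*(o^2 + o) = o*(o + 1)*(o)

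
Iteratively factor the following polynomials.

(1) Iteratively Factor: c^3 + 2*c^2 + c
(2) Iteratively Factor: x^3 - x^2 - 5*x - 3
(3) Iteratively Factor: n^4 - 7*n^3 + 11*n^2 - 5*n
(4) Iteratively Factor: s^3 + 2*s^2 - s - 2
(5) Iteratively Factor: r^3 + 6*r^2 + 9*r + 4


(1) = (c)*(c^2 + 2*c + 1) = c*(c + 1)*(c + 1)
(2) = (x + 1)*(x^2 - 2*x - 3) = (x + 1)^2*(x - 3)
(3) = (n)*(n^3 - 7*n^2 + 11*n - 5) = n*(n - 5)*(n^2 - 2*n + 1) = n*(n - 5)*(n - 1)*(n - 1)
(4) = (s + 1)*(s^2 + s - 2) = (s + 1)*(s + 2)*(s - 1)
(5) = (r + 1)*(r^2 + 5*r + 4) = (r + 1)^2*(r + 4)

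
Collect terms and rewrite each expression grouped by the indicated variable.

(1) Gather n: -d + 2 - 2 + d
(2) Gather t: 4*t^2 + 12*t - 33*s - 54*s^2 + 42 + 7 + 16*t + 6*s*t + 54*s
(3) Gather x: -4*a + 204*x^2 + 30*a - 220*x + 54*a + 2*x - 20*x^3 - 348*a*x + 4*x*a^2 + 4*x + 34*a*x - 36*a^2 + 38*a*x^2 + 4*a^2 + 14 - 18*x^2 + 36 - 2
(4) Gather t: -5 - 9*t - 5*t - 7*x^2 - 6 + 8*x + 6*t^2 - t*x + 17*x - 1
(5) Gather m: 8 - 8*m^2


(1) = 0
(2) = -54*s^2 + 21*s + 4*t^2 + t*(6*s + 28) + 49
(3) = -32*a^2 + 80*a - 20*x^3 + x^2*(38*a + 186) + x*(4*a^2 - 314*a - 214) + 48
(4) = 6*t^2 + t*(-x - 14) - 7*x^2 + 25*x - 12
(5) = 8 - 8*m^2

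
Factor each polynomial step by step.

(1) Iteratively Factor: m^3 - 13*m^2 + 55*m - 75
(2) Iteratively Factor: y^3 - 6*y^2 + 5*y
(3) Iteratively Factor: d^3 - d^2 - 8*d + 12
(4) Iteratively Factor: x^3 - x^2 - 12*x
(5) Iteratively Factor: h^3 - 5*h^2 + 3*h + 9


(1) = (m - 3)*(m^2 - 10*m + 25) = (m - 5)*(m - 3)*(m - 5)
(2) = (y - 5)*(y^2 - y) = y*(y - 5)*(y - 1)
(3) = (d - 2)*(d^2 + d - 6) = (d - 2)^2*(d + 3)
(4) = (x + 3)*(x^2 - 4*x) = (x - 4)*(x + 3)*(x)
(5) = (h + 1)*(h^2 - 6*h + 9) = (h - 3)*(h + 1)*(h - 3)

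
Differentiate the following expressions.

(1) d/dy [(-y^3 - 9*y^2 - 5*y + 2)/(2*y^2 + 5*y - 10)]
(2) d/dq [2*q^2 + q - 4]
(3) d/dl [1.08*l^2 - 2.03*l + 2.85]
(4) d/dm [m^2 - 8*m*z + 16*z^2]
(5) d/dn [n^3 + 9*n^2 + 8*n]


(1) = (-2*y^4 - 10*y^3 - 5*y^2 + 172*y + 40)/(4*y^4 + 20*y^3 - 15*y^2 - 100*y + 100)
(2) = 4*q + 1
(3) = 2.16*l - 2.03
(4) = 2*m - 8*z
(5) = 3*n^2 + 18*n + 8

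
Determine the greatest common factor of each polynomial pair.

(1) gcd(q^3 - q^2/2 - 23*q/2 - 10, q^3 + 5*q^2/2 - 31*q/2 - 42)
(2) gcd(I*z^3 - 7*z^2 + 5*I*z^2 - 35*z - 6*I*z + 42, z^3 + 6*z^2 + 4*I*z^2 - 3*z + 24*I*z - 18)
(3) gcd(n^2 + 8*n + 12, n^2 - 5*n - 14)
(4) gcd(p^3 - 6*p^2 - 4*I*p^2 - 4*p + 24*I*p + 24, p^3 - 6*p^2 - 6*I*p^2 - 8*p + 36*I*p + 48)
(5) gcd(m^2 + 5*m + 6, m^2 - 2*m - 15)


(1) = gcd((q - 4)*(q + 1)*(q + 5/2), (q - 4)*(q + 3)*(q + 7/2)) = q - 4
(2) = gcd((z + 6)*(z + 7*I)*(I*z - I), (z + 6)*(z + I)*(z + 3*I)) = z + 6
(3) = n + 2
(4) = gcd((p - 6)*(p - 2*I)^2, (p - 6)*(p - 4*I)*(p - 2*I)) = p^2 + p*(-6 - 2*I) + 12*I
(5) = gcd((m + 2)*(m + 3), (m - 5)*(m + 3)) = m + 3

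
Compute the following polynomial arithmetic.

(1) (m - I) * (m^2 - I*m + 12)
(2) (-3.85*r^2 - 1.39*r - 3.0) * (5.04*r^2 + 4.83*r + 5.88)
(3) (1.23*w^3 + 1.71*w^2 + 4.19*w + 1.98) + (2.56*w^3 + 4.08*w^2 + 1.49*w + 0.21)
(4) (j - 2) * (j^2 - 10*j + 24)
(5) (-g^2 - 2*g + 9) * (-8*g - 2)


(1) = m^3 - 2*I*m^2 + 11*m - 12*I
(2) = -19.404*r^4 - 25.6011*r^3 - 44.4717*r^2 - 22.6632*r - 17.64
(3) = 3.79*w^3 + 5.79*w^2 + 5.68*w + 2.19
(4) = j^3 - 12*j^2 + 44*j - 48
(5) = 8*g^3 + 18*g^2 - 68*g - 18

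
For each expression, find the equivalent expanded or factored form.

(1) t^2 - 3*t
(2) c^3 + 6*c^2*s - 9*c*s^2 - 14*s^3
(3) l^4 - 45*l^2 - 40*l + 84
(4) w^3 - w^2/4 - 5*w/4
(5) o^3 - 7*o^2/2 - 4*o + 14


(1) = t*(t - 3)
(2) = (c - 2*s)*(c + s)*(c + 7*s)
(3) = (l - 7)*(l - 1)*(l + 2)*(l + 6)
(4) = w*(w - 5/4)*(w + 1)
(5) = (o - 7/2)*(o - 2)*(o + 2)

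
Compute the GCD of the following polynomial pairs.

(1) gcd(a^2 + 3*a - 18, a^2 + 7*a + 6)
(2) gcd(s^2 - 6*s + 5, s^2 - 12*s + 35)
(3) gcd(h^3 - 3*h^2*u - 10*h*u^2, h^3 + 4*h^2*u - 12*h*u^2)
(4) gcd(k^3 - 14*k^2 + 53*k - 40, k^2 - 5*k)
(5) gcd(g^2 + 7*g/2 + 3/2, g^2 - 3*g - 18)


(1) = a + 6
(2) = s - 5
(3) = gcd(h*(h - 5*u)*(h + 2*u), h*(h - 2*u)*(h + 6*u)) = h
(4) = gcd((k - 8)*(k - 5)*(k - 1), k*(k - 5)) = k - 5
(5) = gcd((g + 1/2)*(g + 3), (g - 6)*(g + 3)) = g + 3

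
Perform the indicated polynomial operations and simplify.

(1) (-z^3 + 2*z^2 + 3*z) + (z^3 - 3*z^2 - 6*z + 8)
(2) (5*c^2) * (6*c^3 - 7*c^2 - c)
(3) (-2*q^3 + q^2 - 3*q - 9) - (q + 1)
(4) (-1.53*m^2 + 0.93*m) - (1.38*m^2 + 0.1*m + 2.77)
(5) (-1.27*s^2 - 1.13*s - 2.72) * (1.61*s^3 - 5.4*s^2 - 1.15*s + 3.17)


(1) = -z^2 - 3*z + 8
(2) = 30*c^5 - 35*c^4 - 5*c^3
(3) = -2*q^3 + q^2 - 4*q - 10
(4) = -2.91*m^2 + 0.83*m - 2.77
(5) = -2.0447*s^5 + 5.0387*s^4 + 3.1833*s^3 + 11.9616*s^2 - 0.4541*s - 8.6224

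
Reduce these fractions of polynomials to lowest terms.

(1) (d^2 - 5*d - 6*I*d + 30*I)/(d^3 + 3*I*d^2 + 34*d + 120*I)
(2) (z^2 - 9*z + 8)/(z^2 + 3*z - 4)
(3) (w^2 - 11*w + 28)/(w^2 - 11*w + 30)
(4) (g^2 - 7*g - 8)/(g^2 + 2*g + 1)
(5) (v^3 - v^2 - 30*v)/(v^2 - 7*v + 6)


(1) = (d - 5)/(d^2 + 9*I*d - 20)
(2) = (z - 8)/(z + 4)
(3) = (w^2 - 11*w + 28)/(w^2 - 11*w + 30)
(4) = (g - 8)/(g + 1)
(5) = (v^2 + 5*v)/(v - 1)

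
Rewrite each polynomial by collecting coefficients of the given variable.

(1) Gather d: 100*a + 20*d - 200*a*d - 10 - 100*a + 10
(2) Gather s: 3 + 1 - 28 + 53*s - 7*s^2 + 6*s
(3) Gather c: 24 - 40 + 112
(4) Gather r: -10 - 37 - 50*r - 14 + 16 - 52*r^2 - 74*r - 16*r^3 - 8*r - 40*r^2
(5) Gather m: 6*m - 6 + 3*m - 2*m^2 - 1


(1) = d*(20 - 200*a)
(2) = -7*s^2 + 59*s - 24
(3) = 96
(4) = -16*r^3 - 92*r^2 - 132*r - 45
(5) = -2*m^2 + 9*m - 7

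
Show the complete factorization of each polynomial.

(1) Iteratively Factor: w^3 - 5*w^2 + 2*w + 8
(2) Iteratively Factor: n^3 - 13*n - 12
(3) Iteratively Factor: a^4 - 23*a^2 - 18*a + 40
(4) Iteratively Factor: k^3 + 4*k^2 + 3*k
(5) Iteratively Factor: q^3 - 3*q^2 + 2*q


(1) = (w - 4)*(w^2 - w - 2) = (w - 4)*(w - 2)*(w + 1)
(2) = (n - 4)*(n^2 + 4*n + 3) = (n - 4)*(n + 1)*(n + 3)
(3) = (a - 1)*(a^3 + a^2 - 22*a - 40) = (a - 5)*(a - 1)*(a^2 + 6*a + 8) = (a - 5)*(a - 1)*(a + 4)*(a + 2)
(4) = (k + 1)*(k^2 + 3*k) = (k + 1)*(k + 3)*(k)
(5) = (q)*(q^2 - 3*q + 2) = q*(q - 1)*(q - 2)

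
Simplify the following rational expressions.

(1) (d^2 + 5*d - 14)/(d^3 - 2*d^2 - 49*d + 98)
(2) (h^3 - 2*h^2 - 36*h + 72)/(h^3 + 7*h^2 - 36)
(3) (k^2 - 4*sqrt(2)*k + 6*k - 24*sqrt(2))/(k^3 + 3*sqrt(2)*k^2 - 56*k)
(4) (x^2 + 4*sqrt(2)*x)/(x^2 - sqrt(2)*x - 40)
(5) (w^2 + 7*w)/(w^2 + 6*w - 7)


(1) = 1/(d - 7)
(2) = (h - 6)/(h + 3)
(3) = (k + 6)/(k^2 + 7*sqrt(2)*k)
(4) = x/(x - 5*sqrt(2))
(5) = w/(w - 1)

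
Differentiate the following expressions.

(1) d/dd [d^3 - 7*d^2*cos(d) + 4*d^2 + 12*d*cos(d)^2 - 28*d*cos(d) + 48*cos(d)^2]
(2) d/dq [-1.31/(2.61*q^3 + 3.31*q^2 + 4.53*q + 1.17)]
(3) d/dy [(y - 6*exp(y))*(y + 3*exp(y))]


(1) = 7*d^2*sin(d) + 3*d^2 + 28*d*sin(d) - 12*d*sin(2*d) - 14*d*cos(d) + 8*d - 48*sin(2*d) + 12*cos(d)^2 - 28*cos(d)
(2) = (10.2573*q^2 + 8.6722*q + 5.9343)/(2.61*q^3 + 3.31*q^2 + 4.53*q + 1.17)^2
(3) = -3*y*exp(y) + 2*y - 36*exp(2*y) - 3*exp(y)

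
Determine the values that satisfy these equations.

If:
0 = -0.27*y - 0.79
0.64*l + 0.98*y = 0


Then:
l = 4.48
y = -2.93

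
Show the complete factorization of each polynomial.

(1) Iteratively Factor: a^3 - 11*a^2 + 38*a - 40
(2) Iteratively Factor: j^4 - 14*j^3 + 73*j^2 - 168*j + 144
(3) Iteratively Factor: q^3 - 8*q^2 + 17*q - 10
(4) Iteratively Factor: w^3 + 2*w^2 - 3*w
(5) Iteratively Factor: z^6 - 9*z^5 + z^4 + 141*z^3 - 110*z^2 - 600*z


(1) = (a - 4)*(a^2 - 7*a + 10) = (a - 4)*(a - 2)*(a - 5)
(2) = (j - 4)*(j^3 - 10*j^2 + 33*j - 36) = (j - 4)^2*(j^2 - 6*j + 9) = (j - 4)^2*(j - 3)*(j - 3)
(3) = (q - 2)*(q^2 - 6*q + 5) = (q - 2)*(q - 1)*(q - 5)
(4) = (w + 3)*(w^2 - w) = w*(w + 3)*(w - 1)
(5) = (z)*(z^5 - 9*z^4 + z^3 + 141*z^2 - 110*z - 600) = z*(z - 5)*(z^4 - 4*z^3 - 19*z^2 + 46*z + 120) = z*(z - 5)*(z + 3)*(z^3 - 7*z^2 + 2*z + 40) = z*(z - 5)*(z + 2)*(z + 3)*(z^2 - 9*z + 20) = z*(z - 5)*(z - 4)*(z + 2)*(z + 3)*(z - 5)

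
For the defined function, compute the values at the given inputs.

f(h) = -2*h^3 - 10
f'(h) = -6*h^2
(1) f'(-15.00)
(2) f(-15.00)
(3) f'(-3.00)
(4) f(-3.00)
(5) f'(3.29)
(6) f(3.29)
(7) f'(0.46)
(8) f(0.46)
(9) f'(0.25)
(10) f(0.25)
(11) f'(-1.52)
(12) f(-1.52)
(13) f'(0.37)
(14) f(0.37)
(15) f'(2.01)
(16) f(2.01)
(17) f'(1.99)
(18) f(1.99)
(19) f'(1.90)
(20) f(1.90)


(1) = -1350.00
(2) = 6740.00
(3) = -54.00
(4) = 44.00
(5) = -64.94
(6) = -81.22
(7) = -1.27
(8) = -10.19
(9) = -0.38
(10) = -10.03
(11) = -13.86
(12) = -2.98
(13) = -0.82
(14) = -10.10
(15) = -24.24
(16) = -26.24
(17) = -23.76
(18) = -25.76
(19) = -21.66
(20) = -23.72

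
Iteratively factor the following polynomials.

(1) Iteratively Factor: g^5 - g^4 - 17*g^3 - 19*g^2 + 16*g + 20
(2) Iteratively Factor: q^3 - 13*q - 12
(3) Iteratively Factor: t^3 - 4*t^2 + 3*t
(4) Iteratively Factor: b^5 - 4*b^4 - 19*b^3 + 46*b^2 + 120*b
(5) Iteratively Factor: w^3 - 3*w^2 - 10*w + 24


(1) = (g + 2)*(g^4 - 3*g^3 - 11*g^2 + 3*g + 10) = (g + 2)^2*(g^3 - 5*g^2 - g + 5) = (g - 5)*(g + 2)^2*(g^2 - 1) = (g - 5)*(g - 1)*(g + 2)^2*(g + 1)
(2) = (q + 1)*(q^2 - q - 12) = (q + 1)*(q + 3)*(q - 4)
(3) = (t - 1)*(t^2 - 3*t) = (t - 3)*(t - 1)*(t)
(4) = (b - 5)*(b^4 + b^3 - 14*b^2 - 24*b) = (b - 5)*(b + 3)*(b^3 - 2*b^2 - 8*b) = (b - 5)*(b + 2)*(b + 3)*(b^2 - 4*b) = (b - 5)*(b - 4)*(b + 2)*(b + 3)*(b)
(5) = (w - 4)*(w^2 + w - 6) = (w - 4)*(w + 3)*(w - 2)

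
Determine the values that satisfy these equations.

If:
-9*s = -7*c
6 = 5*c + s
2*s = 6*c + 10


Then:
No Solution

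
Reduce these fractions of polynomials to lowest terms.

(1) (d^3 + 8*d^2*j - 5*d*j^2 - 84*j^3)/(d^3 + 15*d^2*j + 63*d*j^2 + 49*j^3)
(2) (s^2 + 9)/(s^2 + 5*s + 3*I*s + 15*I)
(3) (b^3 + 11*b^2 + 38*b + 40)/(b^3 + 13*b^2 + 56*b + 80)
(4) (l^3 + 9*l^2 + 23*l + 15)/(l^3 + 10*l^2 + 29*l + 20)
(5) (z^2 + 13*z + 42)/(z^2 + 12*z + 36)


(1) = (d^2 + d*j - 12*j^2)/(d^2 + 8*d*j + 7*j^2)
(2) = (s - 3*I)/(s + 5)
(3) = (b + 2)/(b + 4)
(4) = (l + 3)/(l + 4)
(5) = (z + 7)/(z + 6)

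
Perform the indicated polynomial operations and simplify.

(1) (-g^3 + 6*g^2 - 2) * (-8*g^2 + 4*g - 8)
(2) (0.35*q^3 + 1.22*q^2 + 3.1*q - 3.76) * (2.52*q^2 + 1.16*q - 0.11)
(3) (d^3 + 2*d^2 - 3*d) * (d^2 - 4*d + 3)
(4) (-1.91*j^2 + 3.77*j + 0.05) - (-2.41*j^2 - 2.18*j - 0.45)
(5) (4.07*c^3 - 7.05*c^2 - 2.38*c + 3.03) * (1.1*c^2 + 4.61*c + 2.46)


(1) = 8*g^5 - 52*g^4 + 32*g^3 - 32*g^2 - 8*g + 16
(2) = 0.882*q^5 + 3.4804*q^4 + 9.1887*q^3 - 6.0134*q^2 - 4.7026*q + 0.4136
(3) = d^5 - 2*d^4 - 8*d^3 + 18*d^2 - 9*d
(4) = 0.5*j^2 + 5.95*j + 0.5
(5) = 4.477*c^5 + 11.0077*c^4 - 25.1063*c^3 - 24.9818*c^2 + 8.1135*c + 7.4538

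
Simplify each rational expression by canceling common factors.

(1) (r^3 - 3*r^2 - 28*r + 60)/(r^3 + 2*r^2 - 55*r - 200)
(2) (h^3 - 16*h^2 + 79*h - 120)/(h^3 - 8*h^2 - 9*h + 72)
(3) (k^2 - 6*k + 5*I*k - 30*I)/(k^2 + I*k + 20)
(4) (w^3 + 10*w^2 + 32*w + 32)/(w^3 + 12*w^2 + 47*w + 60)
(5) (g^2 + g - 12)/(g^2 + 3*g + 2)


(1) = (r^2 - 8*r + 12)/(r^2 - 3*r - 40)
(2) = (h - 5)/(h + 3)
(3) = (k - 6)/(k - 4*I)
(4) = (w^2 + 6*w + 8)/(w^2 + 8*w + 15)
(5) = (g^2 + g - 12)/(g^2 + 3*g + 2)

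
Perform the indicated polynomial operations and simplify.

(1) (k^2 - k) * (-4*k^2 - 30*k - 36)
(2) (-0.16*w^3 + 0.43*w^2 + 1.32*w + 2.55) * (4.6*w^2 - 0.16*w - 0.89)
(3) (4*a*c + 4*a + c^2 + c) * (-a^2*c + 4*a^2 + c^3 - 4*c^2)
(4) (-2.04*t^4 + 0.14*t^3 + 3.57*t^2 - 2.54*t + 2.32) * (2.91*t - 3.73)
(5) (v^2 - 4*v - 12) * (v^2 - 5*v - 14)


(1) = -4*k^4 - 26*k^3 - 6*k^2 + 36*k
(2) = -0.736*w^5 + 2.0036*w^4 + 6.1456*w^3 + 11.1361*w^2 - 1.5828*w - 2.2695
(3) = -4*a^3*c^2 + 12*a^3*c + 16*a^3 - a^2*c^3 + 3*a^2*c^2 + 4*a^2*c + 4*a*c^4 - 12*a*c^3 - 16*a*c^2 + c^5 - 3*c^4 - 4*c^3
(4) = -5.9364*t^5 + 8.0166*t^4 + 9.8665*t^3 - 20.7075*t^2 + 16.2254*t - 8.6536
(5) = v^4 - 9*v^3 - 6*v^2 + 116*v + 168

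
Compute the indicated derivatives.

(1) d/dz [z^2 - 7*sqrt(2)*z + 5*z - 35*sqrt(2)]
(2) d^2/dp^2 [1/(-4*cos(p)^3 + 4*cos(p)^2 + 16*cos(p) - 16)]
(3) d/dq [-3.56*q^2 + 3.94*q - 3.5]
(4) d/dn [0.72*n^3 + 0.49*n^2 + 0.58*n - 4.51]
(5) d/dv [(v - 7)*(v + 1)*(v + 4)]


(1) = 2*z - 7*sqrt(2) + 5
(2) = ((13*cos(p) + 8*cos(2*p) - 9*cos(3*p))*(cos(p)^3 - cos(p)^2 - 4*cos(p) + 4)/4 - 2*(-3*cos(p)^2 + 2*cos(p) + 4)^2*sin(p)^2)/(4*(cos(p)^3 - cos(p)^2 - 4*cos(p) + 4)^3)
(3) = 3.94 - 7.12*q
(4) = 2.16*n^2 + 0.98*n + 0.58
(5) = 3*v^2 - 4*v - 31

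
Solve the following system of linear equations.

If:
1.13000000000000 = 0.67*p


Then:
p = 1.69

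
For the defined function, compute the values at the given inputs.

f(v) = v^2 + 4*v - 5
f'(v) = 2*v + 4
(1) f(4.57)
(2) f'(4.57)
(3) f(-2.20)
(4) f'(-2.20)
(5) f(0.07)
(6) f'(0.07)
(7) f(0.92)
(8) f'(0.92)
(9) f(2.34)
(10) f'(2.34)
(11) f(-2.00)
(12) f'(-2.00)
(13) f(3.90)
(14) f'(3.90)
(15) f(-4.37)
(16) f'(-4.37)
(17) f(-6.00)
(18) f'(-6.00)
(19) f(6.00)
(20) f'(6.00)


(1) = 34.16
(2) = 13.14
(3) = -8.96
(4) = -0.40
(5) = -4.72
(6) = 4.14
(7) = -0.47
(8) = 5.84
(9) = 9.84
(10) = 8.68
(11) = -9.00
(12) = 0.00
(13) = 25.81
(14) = 11.80
(15) = -3.38
(16) = -4.74
(17) = 7.00
(18) = -8.00
(19) = 55.00
(20) = 16.00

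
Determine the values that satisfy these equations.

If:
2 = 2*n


Then:
n = 1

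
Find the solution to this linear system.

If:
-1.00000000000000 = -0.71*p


Then:
p = 1.41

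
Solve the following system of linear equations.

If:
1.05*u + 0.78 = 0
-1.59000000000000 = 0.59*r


Then:
r = -2.69
u = -0.74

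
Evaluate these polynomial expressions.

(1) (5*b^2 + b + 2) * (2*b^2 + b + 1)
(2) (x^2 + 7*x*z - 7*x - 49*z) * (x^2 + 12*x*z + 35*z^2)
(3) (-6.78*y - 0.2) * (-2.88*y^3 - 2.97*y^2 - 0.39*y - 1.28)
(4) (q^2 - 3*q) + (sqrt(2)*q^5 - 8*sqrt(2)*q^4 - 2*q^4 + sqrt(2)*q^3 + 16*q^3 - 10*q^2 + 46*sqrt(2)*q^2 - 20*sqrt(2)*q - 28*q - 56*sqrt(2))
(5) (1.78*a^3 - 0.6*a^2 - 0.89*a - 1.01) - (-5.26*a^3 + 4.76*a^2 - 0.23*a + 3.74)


(1) = 10*b^4 + 7*b^3 + 10*b^2 + 3*b + 2
(2) = x^4 + 19*x^3*z - 7*x^3 + 119*x^2*z^2 - 133*x^2*z + 245*x*z^3 - 833*x*z^2 - 1715*z^3
(3) = 19.5264*y^4 + 20.7126*y^3 + 3.2382*y^2 + 8.7564*y + 0.256
(4) = sqrt(2)*q^5 - 8*sqrt(2)*q^4 - 2*q^4 + sqrt(2)*q^3 + 16*q^3 - 9*q^2 + 46*sqrt(2)*q^2 - 31*q - 20*sqrt(2)*q - 56*sqrt(2)
(5) = 7.04*a^3 - 5.36*a^2 - 0.66*a - 4.75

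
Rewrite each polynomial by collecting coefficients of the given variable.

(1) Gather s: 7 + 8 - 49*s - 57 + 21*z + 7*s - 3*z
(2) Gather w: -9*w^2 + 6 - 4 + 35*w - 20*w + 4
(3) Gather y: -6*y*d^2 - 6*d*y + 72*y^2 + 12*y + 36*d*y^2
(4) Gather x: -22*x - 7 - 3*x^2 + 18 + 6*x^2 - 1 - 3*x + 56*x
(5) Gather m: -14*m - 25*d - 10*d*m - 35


(1) = -42*s + 18*z - 42
(2) = -9*w^2 + 15*w + 6
(3) = y^2*(36*d + 72) + y*(-6*d^2 - 6*d + 12)
(4) = 3*x^2 + 31*x + 10
(5) = -25*d + m*(-10*d - 14) - 35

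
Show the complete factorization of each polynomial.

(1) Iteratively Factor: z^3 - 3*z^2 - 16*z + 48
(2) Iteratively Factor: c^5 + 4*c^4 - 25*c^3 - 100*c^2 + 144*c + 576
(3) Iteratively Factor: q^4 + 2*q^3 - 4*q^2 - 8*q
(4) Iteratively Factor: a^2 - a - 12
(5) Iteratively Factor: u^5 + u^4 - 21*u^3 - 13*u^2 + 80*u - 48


(1) = (z + 4)*(z^2 - 7*z + 12) = (z - 3)*(z + 4)*(z - 4)
(2) = (c + 4)*(c^4 - 25*c^2 + 144) = (c + 4)^2*(c^3 - 4*c^2 - 9*c + 36) = (c - 3)*(c + 4)^2*(c^2 - c - 12) = (c - 3)*(c + 3)*(c + 4)^2*(c - 4)
(3) = (q - 2)*(q^3 + 4*q^2 + 4*q) = (q - 2)*(q + 2)*(q^2 + 2*q) = (q - 2)*(q + 2)^2*(q)
(4) = (a - 4)*(a + 3)
(5) = (u - 1)*(u^4 + 2*u^3 - 19*u^2 - 32*u + 48) = (u - 1)*(u + 4)*(u^3 - 2*u^2 - 11*u + 12) = (u - 1)^2*(u + 4)*(u^2 - u - 12) = (u - 4)*(u - 1)^2*(u + 4)*(u + 3)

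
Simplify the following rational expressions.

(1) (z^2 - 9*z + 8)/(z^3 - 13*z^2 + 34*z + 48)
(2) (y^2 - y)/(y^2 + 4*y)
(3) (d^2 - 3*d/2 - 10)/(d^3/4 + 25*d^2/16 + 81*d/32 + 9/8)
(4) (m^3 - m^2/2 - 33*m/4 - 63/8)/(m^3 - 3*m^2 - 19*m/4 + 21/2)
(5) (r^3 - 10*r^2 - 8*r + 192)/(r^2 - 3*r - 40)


(1) = (z - 1)/(z^2 - 5*z - 6)
(2) = (y - 1)/(y + 4)
(3) = (32*d^2 - 48*d - 320)/(8*d^3 + 50*d^2 + 81*d + 36)
(4) = (4*m^2 + 12*m + 9)/(4*m^2 + 2*m - 12)
(5) = (r^2 - 2*r - 24)/(r + 5)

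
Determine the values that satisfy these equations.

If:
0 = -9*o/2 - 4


Then:
o = -8/9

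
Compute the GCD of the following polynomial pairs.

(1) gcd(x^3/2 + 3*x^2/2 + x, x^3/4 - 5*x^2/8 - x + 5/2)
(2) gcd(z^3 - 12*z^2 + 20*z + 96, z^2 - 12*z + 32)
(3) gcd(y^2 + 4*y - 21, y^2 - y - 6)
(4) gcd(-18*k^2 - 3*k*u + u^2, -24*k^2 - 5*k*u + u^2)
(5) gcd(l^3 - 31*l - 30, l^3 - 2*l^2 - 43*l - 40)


(1) = gcd(x*(x/2 + 1)*(x + 1), (x/4 + 1/2)*(x - 5/2)*(x - 2)) = x + 2
(2) = gcd((z - 8)*(z - 6)*(z + 2), (z - 8)*(z - 4)) = z - 8
(3) = y - 3
(4) = gcd((-6*k + u)*(3*k + u), (-8*k + u)*(3*k + u)) = 3*k + u
(5) = l^2 + 6*l + 5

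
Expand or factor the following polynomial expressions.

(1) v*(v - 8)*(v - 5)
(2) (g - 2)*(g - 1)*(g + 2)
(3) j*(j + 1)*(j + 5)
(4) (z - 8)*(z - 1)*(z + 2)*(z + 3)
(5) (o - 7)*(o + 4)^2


(1) = v^3 - 13*v^2 + 40*v
(2) = g^3 - g^2 - 4*g + 4
(3) = j^3 + 6*j^2 + 5*j
(4) = z^4 - 4*z^3 - 31*z^2 - 14*z + 48
(5) = o^3 + o^2 - 40*o - 112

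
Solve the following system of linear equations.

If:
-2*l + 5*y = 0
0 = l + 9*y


Then:
l = 0
y = 0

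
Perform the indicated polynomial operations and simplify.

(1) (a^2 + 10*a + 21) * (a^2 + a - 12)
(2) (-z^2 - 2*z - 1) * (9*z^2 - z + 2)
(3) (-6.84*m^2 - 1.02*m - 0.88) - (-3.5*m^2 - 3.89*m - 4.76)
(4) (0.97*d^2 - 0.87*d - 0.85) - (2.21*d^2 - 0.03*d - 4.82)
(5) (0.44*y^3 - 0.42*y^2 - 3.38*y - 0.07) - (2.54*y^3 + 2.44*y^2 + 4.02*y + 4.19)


(1) = a^4 + 11*a^3 + 19*a^2 - 99*a - 252
(2) = -9*z^4 - 17*z^3 - 9*z^2 - 3*z - 2
(3) = -3.34*m^2 + 2.87*m + 3.88
(4) = -1.24*d^2 - 0.84*d + 3.97
(5) = -2.1*y^3 - 2.86*y^2 - 7.4*y - 4.26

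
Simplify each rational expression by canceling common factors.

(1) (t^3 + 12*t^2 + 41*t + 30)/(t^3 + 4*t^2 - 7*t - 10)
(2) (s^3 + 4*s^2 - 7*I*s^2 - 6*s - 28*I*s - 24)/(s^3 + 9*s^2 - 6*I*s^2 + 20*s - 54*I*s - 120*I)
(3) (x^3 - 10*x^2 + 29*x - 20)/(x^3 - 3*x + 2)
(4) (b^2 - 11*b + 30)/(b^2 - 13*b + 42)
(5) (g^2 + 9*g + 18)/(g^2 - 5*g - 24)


(1) = (t + 6)/(t - 2)
(2) = (s - I)/(s + 5)
(3) = (x^2 - 9*x + 20)/(x^2 + x - 2)
(4) = (b - 5)/(b - 7)
(5) = (g + 6)/(g - 8)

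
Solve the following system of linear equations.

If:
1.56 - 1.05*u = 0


Then:
u = 1.49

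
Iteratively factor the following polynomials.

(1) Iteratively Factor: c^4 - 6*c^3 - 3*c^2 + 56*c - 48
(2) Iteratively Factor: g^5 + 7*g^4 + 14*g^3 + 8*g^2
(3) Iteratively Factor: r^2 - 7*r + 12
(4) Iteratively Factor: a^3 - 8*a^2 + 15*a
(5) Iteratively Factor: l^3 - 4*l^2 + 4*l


(1) = (c + 3)*(c^3 - 9*c^2 + 24*c - 16) = (c - 1)*(c + 3)*(c^2 - 8*c + 16) = (c - 4)*(c - 1)*(c + 3)*(c - 4)
(2) = (g)*(g^4 + 7*g^3 + 14*g^2 + 8*g) = g*(g + 2)*(g^3 + 5*g^2 + 4*g) = g^2*(g + 2)*(g^2 + 5*g + 4) = g^2*(g + 1)*(g + 2)*(g + 4)
(3) = (r - 3)*(r - 4)
(4) = (a - 3)*(a^2 - 5*a) = (a - 5)*(a - 3)*(a)
(5) = (l - 2)*(l^2 - 2*l) = l*(l - 2)*(l - 2)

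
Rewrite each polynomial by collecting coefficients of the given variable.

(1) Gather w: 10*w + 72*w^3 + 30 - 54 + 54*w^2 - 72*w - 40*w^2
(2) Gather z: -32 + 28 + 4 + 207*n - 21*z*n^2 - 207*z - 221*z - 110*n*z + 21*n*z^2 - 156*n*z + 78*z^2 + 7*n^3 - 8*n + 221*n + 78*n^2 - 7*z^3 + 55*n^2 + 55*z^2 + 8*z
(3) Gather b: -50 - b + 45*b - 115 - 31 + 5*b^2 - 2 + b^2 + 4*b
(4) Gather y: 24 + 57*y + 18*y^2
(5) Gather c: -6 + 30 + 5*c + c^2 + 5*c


(1) = 72*w^3 + 14*w^2 - 62*w - 24
(2) = 7*n^3 + 133*n^2 + 420*n - 7*z^3 + z^2*(21*n + 133) + z*(-21*n^2 - 266*n - 420)
(3) = 6*b^2 + 48*b - 198
(4) = 18*y^2 + 57*y + 24
(5) = c^2 + 10*c + 24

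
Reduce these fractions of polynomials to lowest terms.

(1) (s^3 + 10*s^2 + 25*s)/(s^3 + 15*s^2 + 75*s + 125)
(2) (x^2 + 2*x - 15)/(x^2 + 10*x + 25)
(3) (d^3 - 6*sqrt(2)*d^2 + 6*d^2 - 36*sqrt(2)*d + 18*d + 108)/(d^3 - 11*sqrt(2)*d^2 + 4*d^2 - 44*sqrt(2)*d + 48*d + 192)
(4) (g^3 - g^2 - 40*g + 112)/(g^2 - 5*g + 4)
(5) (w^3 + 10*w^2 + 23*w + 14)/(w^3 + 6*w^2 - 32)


(1) = s/(s + 5)
(2) = (x - 3)/(x + 5)
(3) = (d^2 + d*(6 - 3*sqrt(2)) - 18*sqrt(2))/(d^2 + d*(4 - 8*sqrt(2)) - 32*sqrt(2))
(4) = (g^2 + 3*g - 28)/(g - 1)
(5) = (w^3 + 10*w^2 + 23*w + 14)/(w^3 + 6*w^2 - 32)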